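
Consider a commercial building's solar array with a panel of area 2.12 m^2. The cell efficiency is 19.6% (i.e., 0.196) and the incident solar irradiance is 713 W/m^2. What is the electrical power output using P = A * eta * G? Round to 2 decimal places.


Use the solar power formula P = A * eta * G.
Given: A = 2.12 m^2, eta = 0.196, G = 713 W/m^2
P = 2.12 * 0.196 * 713
P = 296.27 W

296.27


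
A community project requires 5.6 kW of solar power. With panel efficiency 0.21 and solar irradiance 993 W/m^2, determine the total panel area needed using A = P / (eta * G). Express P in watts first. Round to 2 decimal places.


Convert target power to watts: P = 5.6 * 1000 = 5600.0 W
Compute denominator: eta * G = 0.21 * 993 = 208.53
Required area A = P / (eta * G) = 5600.0 / 208.53
A = 26.85 m^2

26.85


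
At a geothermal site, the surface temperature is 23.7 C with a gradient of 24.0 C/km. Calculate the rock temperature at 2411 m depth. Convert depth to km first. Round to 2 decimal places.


Convert depth to km: 2411 / 1000 = 2.411 km
Temperature increase = gradient * depth_km = 24.0 * 2.411 = 57.86 C
Temperature at depth = T_surface + delta_T = 23.7 + 57.86
T = 81.56 C

81.56


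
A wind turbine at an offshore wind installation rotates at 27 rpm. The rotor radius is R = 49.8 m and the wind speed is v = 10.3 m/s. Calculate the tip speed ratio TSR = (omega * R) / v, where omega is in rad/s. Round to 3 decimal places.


Convert rotational speed to rad/s:
  omega = 27 * 2 * pi / 60 = 2.8274 rad/s
Compute tip speed:
  v_tip = omega * R = 2.8274 * 49.8 = 140.806 m/s
Tip speed ratio:
  TSR = v_tip / v_wind = 140.806 / 10.3 = 13.671

13.671


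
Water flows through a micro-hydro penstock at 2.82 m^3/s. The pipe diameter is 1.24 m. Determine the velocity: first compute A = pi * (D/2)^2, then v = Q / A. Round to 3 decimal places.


Compute pipe cross-sectional area:
  A = pi * (D/2)^2 = pi * (1.24/2)^2 = 1.2076 m^2
Calculate velocity:
  v = Q / A = 2.82 / 1.2076
  v = 2.335 m/s

2.335


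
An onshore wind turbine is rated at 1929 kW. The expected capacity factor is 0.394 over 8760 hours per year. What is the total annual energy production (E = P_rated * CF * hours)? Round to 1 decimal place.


Annual energy = rated_kW * capacity_factor * hours_per_year
Given: P_rated = 1929 kW, CF = 0.394, hours = 8760
E = 1929 * 0.394 * 8760
E = 6657827.8 kWh

6657827.8


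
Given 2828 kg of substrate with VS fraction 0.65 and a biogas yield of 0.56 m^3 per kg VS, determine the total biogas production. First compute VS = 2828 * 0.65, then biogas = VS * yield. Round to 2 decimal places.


Compute volatile solids:
  VS = mass * VS_fraction = 2828 * 0.65 = 1838.2 kg
Calculate biogas volume:
  Biogas = VS * specific_yield = 1838.2 * 0.56
  Biogas = 1029.39 m^3

1029.39


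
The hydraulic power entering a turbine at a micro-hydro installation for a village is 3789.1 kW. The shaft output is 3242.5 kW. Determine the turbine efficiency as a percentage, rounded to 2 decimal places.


Turbine efficiency = (output power / input power) * 100
eta = (3242.5 / 3789.1) * 100
eta = 85.57%

85.57


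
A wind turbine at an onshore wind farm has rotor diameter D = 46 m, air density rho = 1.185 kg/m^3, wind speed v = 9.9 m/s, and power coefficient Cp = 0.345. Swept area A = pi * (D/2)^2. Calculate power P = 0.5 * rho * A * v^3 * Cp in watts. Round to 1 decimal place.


Step 1 -- Compute swept area:
  A = pi * (D/2)^2 = pi * (46/2)^2 = 1661.9 m^2
Step 2 -- Apply wind power equation:
  P = 0.5 * rho * A * v^3 * Cp
  v^3 = 9.9^3 = 970.299
  P = 0.5 * 1.185 * 1661.9 * 970.299 * 0.345
  P = 329623.8 W

329623.8


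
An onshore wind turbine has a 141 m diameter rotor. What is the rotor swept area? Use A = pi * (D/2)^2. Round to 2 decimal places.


Compute the rotor radius:
  r = D / 2 = 141 / 2 = 70.5 m
Calculate swept area:
  A = pi * r^2 = pi * 70.5^2
  A = 15614.50 m^2

15614.50


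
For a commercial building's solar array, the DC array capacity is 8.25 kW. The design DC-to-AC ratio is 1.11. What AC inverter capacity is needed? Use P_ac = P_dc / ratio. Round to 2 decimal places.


The inverter AC capacity is determined by the DC/AC ratio.
Given: P_dc = 8.25 kW, DC/AC ratio = 1.11
P_ac = P_dc / ratio = 8.25 / 1.11
P_ac = 7.43 kW

7.43


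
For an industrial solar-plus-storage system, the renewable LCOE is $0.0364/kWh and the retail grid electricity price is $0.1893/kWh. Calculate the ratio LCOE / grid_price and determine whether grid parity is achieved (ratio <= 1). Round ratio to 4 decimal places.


Compare LCOE to grid price:
  LCOE = $0.0364/kWh, Grid price = $0.1893/kWh
  Ratio = LCOE / grid_price = 0.0364 / 0.1893 = 0.1923
  Grid parity achieved (ratio <= 1)? yes

0.1923


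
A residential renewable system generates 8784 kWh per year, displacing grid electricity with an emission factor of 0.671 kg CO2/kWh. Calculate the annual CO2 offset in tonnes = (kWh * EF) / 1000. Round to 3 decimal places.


CO2 offset in kg = generation * emission_factor
CO2 offset = 8784 * 0.671 = 5894.06 kg
Convert to tonnes:
  CO2 offset = 5894.06 / 1000 = 5.894 tonnes

5.894


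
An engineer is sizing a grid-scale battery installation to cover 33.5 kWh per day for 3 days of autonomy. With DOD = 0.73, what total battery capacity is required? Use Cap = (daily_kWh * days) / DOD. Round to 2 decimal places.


Total energy needed = daily * days = 33.5 * 3 = 100.5 kWh
Account for depth of discharge:
  Cap = total_energy / DOD = 100.5 / 0.73
  Cap = 137.67 kWh

137.67


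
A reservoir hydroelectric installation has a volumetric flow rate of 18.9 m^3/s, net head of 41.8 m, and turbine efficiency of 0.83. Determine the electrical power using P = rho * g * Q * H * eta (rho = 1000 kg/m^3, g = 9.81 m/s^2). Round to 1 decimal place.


Apply the hydropower formula P = rho * g * Q * H * eta
rho * g = 1000 * 9.81 = 9810.0
P = 9810.0 * 18.9 * 41.8 * 0.83
P = 6432579.8 W

6432579.8


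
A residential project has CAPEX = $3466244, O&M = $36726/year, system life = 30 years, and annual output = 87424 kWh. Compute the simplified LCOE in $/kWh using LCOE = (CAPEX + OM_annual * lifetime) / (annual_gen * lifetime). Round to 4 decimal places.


Total cost = CAPEX + OM * lifetime = 3466244 + 36726 * 30 = 3466244 + 1101780 = 4568024
Total generation = annual * lifetime = 87424 * 30 = 2622720 kWh
LCOE = 4568024 / 2622720
LCOE = 1.7417 $/kWh

1.7417


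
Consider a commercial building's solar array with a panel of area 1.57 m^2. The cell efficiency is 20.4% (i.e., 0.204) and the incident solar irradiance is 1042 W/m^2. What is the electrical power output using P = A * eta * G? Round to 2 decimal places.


Use the solar power formula P = A * eta * G.
Given: A = 1.57 m^2, eta = 0.204, G = 1042 W/m^2
P = 1.57 * 0.204 * 1042
P = 333.73 W

333.73


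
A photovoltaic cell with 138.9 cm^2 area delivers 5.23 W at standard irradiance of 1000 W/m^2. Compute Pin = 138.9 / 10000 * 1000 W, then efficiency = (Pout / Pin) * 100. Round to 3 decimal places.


First compute the input power:
  Pin = area_cm2 / 10000 * G = 138.9 / 10000 * 1000 = 13.89 W
Then compute efficiency:
  Efficiency = (Pout / Pin) * 100 = (5.23 / 13.89) * 100
  Efficiency = 37.653%

37.653


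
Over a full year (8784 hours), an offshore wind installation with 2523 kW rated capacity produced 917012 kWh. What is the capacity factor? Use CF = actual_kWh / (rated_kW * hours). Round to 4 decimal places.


Capacity factor = actual output / maximum possible output
Maximum possible = rated * hours = 2523 * 8784 = 22162032 kWh
CF = 917012 / 22162032
CF = 0.0414

0.0414


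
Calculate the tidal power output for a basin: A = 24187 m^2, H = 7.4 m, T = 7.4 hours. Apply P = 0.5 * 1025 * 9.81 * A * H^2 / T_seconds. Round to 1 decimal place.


Convert period to seconds: T = 7.4 * 3600 = 26640.0 s
H^2 = 7.4^2 = 54.76
P = 0.5 * rho * g * A * H^2 / T
P = 0.5 * 1025 * 9.81 * 24187 * 54.76 / 26640.0
P = 249962.1 W

249962.1


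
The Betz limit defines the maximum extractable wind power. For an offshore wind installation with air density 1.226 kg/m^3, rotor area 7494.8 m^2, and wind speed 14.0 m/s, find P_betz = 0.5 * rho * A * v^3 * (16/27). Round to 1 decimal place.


The Betz coefficient Cp_max = 16/27 = 0.5926
v^3 = 14.0^3 = 2744.0
P_betz = 0.5 * rho * A * v^3 * Cp_max
P_betz = 0.5 * 1.226 * 7494.8 * 2744.0 * 0.5926
P_betz = 7470692.3 W

7470692.3


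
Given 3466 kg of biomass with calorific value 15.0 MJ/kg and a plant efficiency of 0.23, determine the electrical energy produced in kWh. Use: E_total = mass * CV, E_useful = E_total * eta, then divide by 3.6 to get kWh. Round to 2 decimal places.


Total energy = mass * CV = 3466 * 15.0 = 51990.0 MJ
Useful energy = total * eta = 51990.0 * 0.23 = 11957.7 MJ
Convert to kWh: 11957.7 / 3.6
Useful energy = 3321.58 kWh

3321.58


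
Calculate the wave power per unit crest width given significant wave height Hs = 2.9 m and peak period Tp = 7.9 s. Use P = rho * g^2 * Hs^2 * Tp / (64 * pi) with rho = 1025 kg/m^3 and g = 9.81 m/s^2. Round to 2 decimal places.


Apply wave power formula:
  g^2 = 9.81^2 = 96.2361
  Hs^2 = 2.9^2 = 8.41
  Numerator = rho * g^2 * Hs^2 * Tp = 1025 * 96.2361 * 8.41 * 7.9 = 6553676.0
  Denominator = 64 * pi = 201.0619
  P = 6553676.0 / 201.0619 = 32595.31 W/m

32595.31


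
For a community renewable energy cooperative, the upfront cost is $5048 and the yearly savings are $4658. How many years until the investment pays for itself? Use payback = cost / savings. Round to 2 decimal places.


Simple payback period = initial cost / annual savings
Payback = 5048 / 4658
Payback = 1.08 years

1.08


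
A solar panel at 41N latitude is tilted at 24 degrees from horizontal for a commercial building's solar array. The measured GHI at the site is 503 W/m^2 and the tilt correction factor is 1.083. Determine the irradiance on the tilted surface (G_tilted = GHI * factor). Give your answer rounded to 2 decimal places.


Identify the given values:
  GHI = 503 W/m^2, tilt correction factor = 1.083
Apply the formula G_tilted = GHI * factor:
  G_tilted = 503 * 1.083
  G_tilted = 544.75 W/m^2

544.75


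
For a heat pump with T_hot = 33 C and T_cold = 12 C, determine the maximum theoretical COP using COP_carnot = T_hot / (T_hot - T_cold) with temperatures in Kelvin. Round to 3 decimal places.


Convert to Kelvin:
  T_hot = 33 + 273.15 = 306.15 K
  T_cold = 12 + 273.15 = 285.15 K
Apply Carnot COP formula:
  COP = T_hot_K / (T_hot_K - T_cold_K) = 306.15 / 21.0
  COP = 14.579

14.579


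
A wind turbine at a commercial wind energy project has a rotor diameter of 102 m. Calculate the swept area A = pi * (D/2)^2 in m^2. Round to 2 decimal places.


Compute the rotor radius:
  r = D / 2 = 102 / 2 = 51.0 m
Calculate swept area:
  A = pi * r^2 = pi * 51.0^2
  A = 8171.28 m^2

8171.28


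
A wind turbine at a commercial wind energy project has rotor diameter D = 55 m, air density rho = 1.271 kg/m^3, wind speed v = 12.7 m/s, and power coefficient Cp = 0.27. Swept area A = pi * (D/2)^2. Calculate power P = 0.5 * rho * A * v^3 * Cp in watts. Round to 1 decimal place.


Step 1 -- Compute swept area:
  A = pi * (D/2)^2 = pi * (55/2)^2 = 2375.83 m^2
Step 2 -- Apply wind power equation:
  P = 0.5 * rho * A * v^3 * Cp
  v^3 = 12.7^3 = 2048.383
  P = 0.5 * 1.271 * 2375.83 * 2048.383 * 0.27
  P = 835037.0 W

835037.0


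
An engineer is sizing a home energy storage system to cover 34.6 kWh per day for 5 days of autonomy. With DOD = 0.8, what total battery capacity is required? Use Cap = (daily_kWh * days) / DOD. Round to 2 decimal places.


Total energy needed = daily * days = 34.6 * 5 = 173.0 kWh
Account for depth of discharge:
  Cap = total_energy / DOD = 173.0 / 0.8
  Cap = 216.25 kWh

216.25


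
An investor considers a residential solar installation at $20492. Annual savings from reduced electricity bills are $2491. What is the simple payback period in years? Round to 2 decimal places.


Simple payback period = initial cost / annual savings
Payback = 20492 / 2491
Payback = 8.23 years

8.23


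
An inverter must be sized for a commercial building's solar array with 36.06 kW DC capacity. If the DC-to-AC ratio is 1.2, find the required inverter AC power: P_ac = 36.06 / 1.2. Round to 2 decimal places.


The inverter AC capacity is determined by the DC/AC ratio.
Given: P_dc = 36.06 kW, DC/AC ratio = 1.2
P_ac = P_dc / ratio = 36.06 / 1.2
P_ac = 30.05 kW

30.05


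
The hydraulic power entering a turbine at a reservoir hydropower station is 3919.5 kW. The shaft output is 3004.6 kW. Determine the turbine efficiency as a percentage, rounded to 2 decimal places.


Turbine efficiency = (output power / input power) * 100
eta = (3004.6 / 3919.5) * 100
eta = 76.66%

76.66


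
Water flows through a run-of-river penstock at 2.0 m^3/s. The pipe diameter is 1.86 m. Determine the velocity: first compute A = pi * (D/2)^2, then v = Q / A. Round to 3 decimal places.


Compute pipe cross-sectional area:
  A = pi * (D/2)^2 = pi * (1.86/2)^2 = 2.7172 m^2
Calculate velocity:
  v = Q / A = 2.0 / 2.7172
  v = 0.736 m/s

0.736


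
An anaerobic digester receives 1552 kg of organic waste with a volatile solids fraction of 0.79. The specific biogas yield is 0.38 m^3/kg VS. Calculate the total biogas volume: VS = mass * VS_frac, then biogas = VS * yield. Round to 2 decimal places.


Compute volatile solids:
  VS = mass * VS_fraction = 1552 * 0.79 = 1226.08 kg
Calculate biogas volume:
  Biogas = VS * specific_yield = 1226.08 * 0.38
  Biogas = 465.91 m^3

465.91


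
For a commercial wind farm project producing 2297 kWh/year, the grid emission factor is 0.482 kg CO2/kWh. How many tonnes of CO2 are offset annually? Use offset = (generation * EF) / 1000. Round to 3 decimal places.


CO2 offset in kg = generation * emission_factor
CO2 offset = 2297 * 0.482 = 1107.15 kg
Convert to tonnes:
  CO2 offset = 1107.15 / 1000 = 1.107 tonnes

1.107


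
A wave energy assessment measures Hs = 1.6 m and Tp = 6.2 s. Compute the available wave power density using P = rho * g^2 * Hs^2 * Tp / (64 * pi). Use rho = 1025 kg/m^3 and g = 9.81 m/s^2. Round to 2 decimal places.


Apply wave power formula:
  g^2 = 9.81^2 = 96.2361
  Hs^2 = 1.6^2 = 2.56
  Numerator = rho * g^2 * Hs^2 * Tp = 1025 * 96.2361 * 2.56 * 6.2 = 1565645.86
  Denominator = 64 * pi = 201.0619
  P = 1565645.86 / 201.0619 = 7786.88 W/m

7786.88


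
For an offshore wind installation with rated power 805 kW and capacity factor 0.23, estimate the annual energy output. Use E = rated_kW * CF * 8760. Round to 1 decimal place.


Annual energy = rated_kW * capacity_factor * hours_per_year
Given: P_rated = 805 kW, CF = 0.23, hours = 8760
E = 805 * 0.23 * 8760
E = 1621914.0 kWh

1621914.0


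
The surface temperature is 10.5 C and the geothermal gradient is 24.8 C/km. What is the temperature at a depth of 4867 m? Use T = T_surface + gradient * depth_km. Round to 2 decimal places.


Convert depth to km: 4867 / 1000 = 4.867 km
Temperature increase = gradient * depth_km = 24.8 * 4.867 = 120.7 C
Temperature at depth = T_surface + delta_T = 10.5 + 120.7
T = 131.20 C

131.20


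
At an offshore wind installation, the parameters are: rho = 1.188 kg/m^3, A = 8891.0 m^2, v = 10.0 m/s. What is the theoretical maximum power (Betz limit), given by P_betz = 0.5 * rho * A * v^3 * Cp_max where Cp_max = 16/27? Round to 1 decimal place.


The Betz coefficient Cp_max = 16/27 = 0.5926
v^3 = 10.0^3 = 1000.0
P_betz = 0.5 * rho * A * v^3 * Cp_max
P_betz = 0.5 * 1.188 * 8891.0 * 1000.0 * 0.5926
P_betz = 3129632.0 W

3129632.0


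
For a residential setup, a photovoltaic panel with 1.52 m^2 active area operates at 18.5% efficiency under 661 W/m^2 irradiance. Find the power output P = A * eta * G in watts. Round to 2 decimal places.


Use the solar power formula P = A * eta * G.
Given: A = 1.52 m^2, eta = 0.185, G = 661 W/m^2
P = 1.52 * 0.185 * 661
P = 185.87 W

185.87


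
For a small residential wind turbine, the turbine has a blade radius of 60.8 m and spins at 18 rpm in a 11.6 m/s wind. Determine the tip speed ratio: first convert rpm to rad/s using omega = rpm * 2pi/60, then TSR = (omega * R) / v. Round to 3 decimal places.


Convert rotational speed to rad/s:
  omega = 18 * 2 * pi / 60 = 1.885 rad/s
Compute tip speed:
  v_tip = omega * R = 1.885 * 60.8 = 114.605 m/s
Tip speed ratio:
  TSR = v_tip / v_wind = 114.605 / 11.6 = 9.880

9.880


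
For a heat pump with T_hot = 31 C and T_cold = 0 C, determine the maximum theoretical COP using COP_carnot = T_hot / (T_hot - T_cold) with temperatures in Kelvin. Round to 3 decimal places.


Convert to Kelvin:
  T_hot = 31 + 273.15 = 304.15 K
  T_cold = 0 + 273.15 = 273.15 K
Apply Carnot COP formula:
  COP = T_hot_K / (T_hot_K - T_cold_K) = 304.15 / 31.0
  COP = 9.811

9.811


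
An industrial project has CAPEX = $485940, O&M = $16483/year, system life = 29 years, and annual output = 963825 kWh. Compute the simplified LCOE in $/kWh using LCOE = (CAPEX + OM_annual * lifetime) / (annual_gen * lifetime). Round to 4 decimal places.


Total cost = CAPEX + OM * lifetime = 485940 + 16483 * 29 = 485940 + 478007 = 963947
Total generation = annual * lifetime = 963825 * 29 = 27950925 kWh
LCOE = 963947 / 27950925
LCOE = 0.0345 $/kWh

0.0345


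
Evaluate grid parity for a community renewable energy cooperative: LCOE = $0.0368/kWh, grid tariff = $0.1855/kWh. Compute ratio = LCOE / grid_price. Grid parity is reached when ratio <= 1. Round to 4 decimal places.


Compare LCOE to grid price:
  LCOE = $0.0368/kWh, Grid price = $0.1855/kWh
  Ratio = LCOE / grid_price = 0.0368 / 0.1855 = 0.1984
  Grid parity achieved (ratio <= 1)? yes

0.1984


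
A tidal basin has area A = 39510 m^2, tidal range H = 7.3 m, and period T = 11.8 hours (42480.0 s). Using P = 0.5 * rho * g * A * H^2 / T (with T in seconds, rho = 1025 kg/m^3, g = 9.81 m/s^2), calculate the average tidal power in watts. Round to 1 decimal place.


Convert period to seconds: T = 11.8 * 3600 = 42480.0 s
H^2 = 7.3^2 = 53.29
P = 0.5 * rho * g * A * H^2 / T
P = 0.5 * 1025 * 9.81 * 39510 * 53.29 / 42480.0
P = 249190.3 W

249190.3


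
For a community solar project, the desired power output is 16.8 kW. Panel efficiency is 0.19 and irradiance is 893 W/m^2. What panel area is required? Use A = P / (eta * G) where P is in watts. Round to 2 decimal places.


Convert target power to watts: P = 16.8 * 1000 = 16800.0 W
Compute denominator: eta * G = 0.19 * 893 = 169.67
Required area A = P / (eta * G) = 16800.0 / 169.67
A = 99.02 m^2

99.02


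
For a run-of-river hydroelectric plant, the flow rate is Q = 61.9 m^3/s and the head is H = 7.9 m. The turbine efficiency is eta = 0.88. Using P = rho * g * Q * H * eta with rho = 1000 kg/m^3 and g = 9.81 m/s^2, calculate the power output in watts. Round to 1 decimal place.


Apply the hydropower formula P = rho * g * Q * H * eta
rho * g = 1000 * 9.81 = 9810.0
P = 9810.0 * 61.9 * 7.9 * 0.88
P = 4221525.5 W

4221525.5


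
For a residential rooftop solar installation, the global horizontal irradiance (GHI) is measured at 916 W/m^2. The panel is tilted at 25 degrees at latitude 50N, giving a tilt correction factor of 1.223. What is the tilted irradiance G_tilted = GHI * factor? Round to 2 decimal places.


Identify the given values:
  GHI = 916 W/m^2, tilt correction factor = 1.223
Apply the formula G_tilted = GHI * factor:
  G_tilted = 916 * 1.223
  G_tilted = 1120.27 W/m^2

1120.27


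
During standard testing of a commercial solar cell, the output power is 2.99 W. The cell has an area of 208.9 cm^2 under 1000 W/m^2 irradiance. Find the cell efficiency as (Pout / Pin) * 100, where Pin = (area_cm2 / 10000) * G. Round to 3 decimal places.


First compute the input power:
  Pin = area_cm2 / 10000 * G = 208.9 / 10000 * 1000 = 20.89 W
Then compute efficiency:
  Efficiency = (Pout / Pin) * 100 = (2.99 / 20.89) * 100
  Efficiency = 14.313%

14.313


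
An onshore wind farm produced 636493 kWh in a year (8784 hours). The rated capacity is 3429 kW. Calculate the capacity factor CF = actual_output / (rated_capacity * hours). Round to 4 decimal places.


Capacity factor = actual output / maximum possible output
Maximum possible = rated * hours = 3429 * 8784 = 30120336 kWh
CF = 636493 / 30120336
CF = 0.0211

0.0211


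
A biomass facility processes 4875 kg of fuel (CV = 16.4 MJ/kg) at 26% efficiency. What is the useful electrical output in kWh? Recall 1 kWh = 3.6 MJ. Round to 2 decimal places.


Total energy = mass * CV = 4875 * 16.4 = 79950.0 MJ
Useful energy = total * eta = 79950.0 * 0.26 = 20787.0 MJ
Convert to kWh: 20787.0 / 3.6
Useful energy = 5774.17 kWh

5774.17


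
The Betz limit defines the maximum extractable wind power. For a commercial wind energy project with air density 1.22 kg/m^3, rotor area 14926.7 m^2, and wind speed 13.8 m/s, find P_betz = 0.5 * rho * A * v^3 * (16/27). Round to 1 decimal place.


The Betz coefficient Cp_max = 16/27 = 0.5926
v^3 = 13.8^3 = 2628.072
P_betz = 0.5 * rho * A * v^3 * Cp_max
P_betz = 0.5 * 1.22 * 14926.7 * 2628.072 * 0.5926
P_betz = 14180355.4 W

14180355.4


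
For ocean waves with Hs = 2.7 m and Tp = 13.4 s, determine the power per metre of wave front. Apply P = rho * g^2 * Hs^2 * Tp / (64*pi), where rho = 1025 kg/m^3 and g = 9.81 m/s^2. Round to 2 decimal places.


Apply wave power formula:
  g^2 = 9.81^2 = 96.2361
  Hs^2 = 2.7^2 = 7.29
  Numerator = rho * g^2 * Hs^2 * Tp = 1025 * 96.2361 * 7.29 * 13.4 = 9635942.66
  Denominator = 64 * pi = 201.0619
  P = 9635942.66 / 201.0619 = 47925.25 W/m

47925.25


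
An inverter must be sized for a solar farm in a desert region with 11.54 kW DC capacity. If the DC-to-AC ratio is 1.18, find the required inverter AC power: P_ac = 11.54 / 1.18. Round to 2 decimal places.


The inverter AC capacity is determined by the DC/AC ratio.
Given: P_dc = 11.54 kW, DC/AC ratio = 1.18
P_ac = P_dc / ratio = 11.54 / 1.18
P_ac = 9.78 kW

9.78


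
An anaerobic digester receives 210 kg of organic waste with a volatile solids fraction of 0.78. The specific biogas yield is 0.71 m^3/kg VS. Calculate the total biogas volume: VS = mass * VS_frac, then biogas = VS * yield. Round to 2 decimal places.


Compute volatile solids:
  VS = mass * VS_fraction = 210 * 0.78 = 163.8 kg
Calculate biogas volume:
  Biogas = VS * specific_yield = 163.8 * 0.71
  Biogas = 116.30 m^3

116.30


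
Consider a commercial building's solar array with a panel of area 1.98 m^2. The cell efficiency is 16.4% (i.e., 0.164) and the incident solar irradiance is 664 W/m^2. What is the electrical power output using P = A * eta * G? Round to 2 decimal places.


Use the solar power formula P = A * eta * G.
Given: A = 1.98 m^2, eta = 0.164, G = 664 W/m^2
P = 1.98 * 0.164 * 664
P = 215.61 W

215.61


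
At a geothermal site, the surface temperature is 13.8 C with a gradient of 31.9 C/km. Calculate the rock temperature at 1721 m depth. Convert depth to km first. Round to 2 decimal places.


Convert depth to km: 1721 / 1000 = 1.721 km
Temperature increase = gradient * depth_km = 31.9 * 1.721 = 54.9 C
Temperature at depth = T_surface + delta_T = 13.8 + 54.9
T = 68.70 C

68.70


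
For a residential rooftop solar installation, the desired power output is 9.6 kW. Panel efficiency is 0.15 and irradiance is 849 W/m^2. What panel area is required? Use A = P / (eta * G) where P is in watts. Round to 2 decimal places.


Convert target power to watts: P = 9.6 * 1000 = 9600.0 W
Compute denominator: eta * G = 0.15 * 849 = 127.35
Required area A = P / (eta * G) = 9600.0 / 127.35
A = 75.38 m^2

75.38


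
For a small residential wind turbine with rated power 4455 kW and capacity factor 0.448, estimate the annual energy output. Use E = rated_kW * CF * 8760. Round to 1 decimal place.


Annual energy = rated_kW * capacity_factor * hours_per_year
Given: P_rated = 4455 kW, CF = 0.448, hours = 8760
E = 4455 * 0.448 * 8760
E = 17483558.4 kWh

17483558.4


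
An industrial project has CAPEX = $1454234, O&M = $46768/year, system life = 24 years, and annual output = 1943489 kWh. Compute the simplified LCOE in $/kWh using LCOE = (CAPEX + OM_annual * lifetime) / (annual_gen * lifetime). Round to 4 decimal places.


Total cost = CAPEX + OM * lifetime = 1454234 + 46768 * 24 = 1454234 + 1122432 = 2576666
Total generation = annual * lifetime = 1943489 * 24 = 46643736 kWh
LCOE = 2576666 / 46643736
LCOE = 0.0552 $/kWh

0.0552


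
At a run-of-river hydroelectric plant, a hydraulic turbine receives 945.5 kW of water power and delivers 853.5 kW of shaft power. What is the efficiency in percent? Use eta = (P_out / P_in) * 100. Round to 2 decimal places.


Turbine efficiency = (output power / input power) * 100
eta = (853.5 / 945.5) * 100
eta = 90.27%

90.27


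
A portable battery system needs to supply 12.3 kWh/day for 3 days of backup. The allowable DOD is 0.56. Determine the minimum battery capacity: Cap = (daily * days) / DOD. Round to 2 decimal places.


Total energy needed = daily * days = 12.3 * 3 = 36.9 kWh
Account for depth of discharge:
  Cap = total_energy / DOD = 36.9 / 0.56
  Cap = 65.89 kWh

65.89


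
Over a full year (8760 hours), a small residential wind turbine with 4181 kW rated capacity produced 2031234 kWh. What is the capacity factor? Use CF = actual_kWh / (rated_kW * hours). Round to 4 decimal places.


Capacity factor = actual output / maximum possible output
Maximum possible = rated * hours = 4181 * 8760 = 36625560 kWh
CF = 2031234 / 36625560
CF = 0.0555

0.0555


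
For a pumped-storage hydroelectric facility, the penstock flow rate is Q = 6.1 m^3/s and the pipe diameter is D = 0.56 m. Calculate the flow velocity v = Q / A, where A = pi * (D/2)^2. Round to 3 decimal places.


Compute pipe cross-sectional area:
  A = pi * (D/2)^2 = pi * (0.56/2)^2 = 0.2463 m^2
Calculate velocity:
  v = Q / A = 6.1 / 0.2463
  v = 24.766 m/s

24.766


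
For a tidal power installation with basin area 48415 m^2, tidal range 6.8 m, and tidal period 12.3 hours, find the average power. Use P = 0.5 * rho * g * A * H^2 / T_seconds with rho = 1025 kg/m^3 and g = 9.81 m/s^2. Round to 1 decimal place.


Convert period to seconds: T = 12.3 * 3600 = 44280.0 s
H^2 = 6.8^2 = 46.24
P = 0.5 * rho * g * A * H^2 / T
P = 0.5 * 1025 * 9.81 * 48415 * 46.24 / 44280.0
P = 254186.8 W

254186.8


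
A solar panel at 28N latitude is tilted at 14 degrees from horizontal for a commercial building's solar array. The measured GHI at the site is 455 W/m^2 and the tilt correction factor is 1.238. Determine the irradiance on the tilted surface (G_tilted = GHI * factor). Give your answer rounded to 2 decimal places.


Identify the given values:
  GHI = 455 W/m^2, tilt correction factor = 1.238
Apply the formula G_tilted = GHI * factor:
  G_tilted = 455 * 1.238
  G_tilted = 563.29 W/m^2

563.29


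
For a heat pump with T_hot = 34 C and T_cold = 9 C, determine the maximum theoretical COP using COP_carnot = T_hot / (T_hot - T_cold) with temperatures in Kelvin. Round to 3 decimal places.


Convert to Kelvin:
  T_hot = 34 + 273.15 = 307.15 K
  T_cold = 9 + 273.15 = 282.15 K
Apply Carnot COP formula:
  COP = T_hot_K / (T_hot_K - T_cold_K) = 307.15 / 25.0
  COP = 12.286

12.286


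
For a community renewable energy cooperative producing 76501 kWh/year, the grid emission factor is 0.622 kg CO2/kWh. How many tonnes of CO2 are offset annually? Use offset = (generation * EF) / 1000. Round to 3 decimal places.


CO2 offset in kg = generation * emission_factor
CO2 offset = 76501 * 0.622 = 47583.62 kg
Convert to tonnes:
  CO2 offset = 47583.62 / 1000 = 47.584 tonnes

47.584


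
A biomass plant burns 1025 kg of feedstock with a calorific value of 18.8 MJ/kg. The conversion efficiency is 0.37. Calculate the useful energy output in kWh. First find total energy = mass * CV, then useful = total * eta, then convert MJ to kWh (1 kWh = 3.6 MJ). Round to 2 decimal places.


Total energy = mass * CV = 1025 * 18.8 = 19270.0 MJ
Useful energy = total * eta = 19270.0 * 0.37 = 7129.9 MJ
Convert to kWh: 7129.9 / 3.6
Useful energy = 1980.53 kWh

1980.53


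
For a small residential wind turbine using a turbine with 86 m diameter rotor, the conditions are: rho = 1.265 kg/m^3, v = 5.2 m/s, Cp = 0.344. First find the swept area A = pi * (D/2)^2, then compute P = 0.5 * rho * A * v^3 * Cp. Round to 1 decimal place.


Step 1 -- Compute swept area:
  A = pi * (D/2)^2 = pi * (86/2)^2 = 5808.8 m^2
Step 2 -- Apply wind power equation:
  P = 0.5 * rho * A * v^3 * Cp
  v^3 = 5.2^3 = 140.608
  P = 0.5 * 1.265 * 5808.8 * 140.608 * 0.344
  P = 177711.6 W

177711.6


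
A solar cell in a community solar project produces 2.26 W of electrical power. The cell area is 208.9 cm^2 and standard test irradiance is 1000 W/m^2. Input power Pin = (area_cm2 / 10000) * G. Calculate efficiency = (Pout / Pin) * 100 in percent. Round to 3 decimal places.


First compute the input power:
  Pin = area_cm2 / 10000 * G = 208.9 / 10000 * 1000 = 20.89 W
Then compute efficiency:
  Efficiency = (Pout / Pin) * 100 = (2.26 / 20.89) * 100
  Efficiency = 10.819%

10.819


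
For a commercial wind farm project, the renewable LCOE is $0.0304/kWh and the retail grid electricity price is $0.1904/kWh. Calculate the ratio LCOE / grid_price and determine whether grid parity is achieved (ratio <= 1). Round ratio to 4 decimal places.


Compare LCOE to grid price:
  LCOE = $0.0304/kWh, Grid price = $0.1904/kWh
  Ratio = LCOE / grid_price = 0.0304 / 0.1904 = 0.1597
  Grid parity achieved (ratio <= 1)? yes

0.1597


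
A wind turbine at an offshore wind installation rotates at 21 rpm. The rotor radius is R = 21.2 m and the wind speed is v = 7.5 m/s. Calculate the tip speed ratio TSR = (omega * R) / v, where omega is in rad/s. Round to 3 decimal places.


Convert rotational speed to rad/s:
  omega = 21 * 2 * pi / 60 = 2.1991 rad/s
Compute tip speed:
  v_tip = omega * R = 2.1991 * 21.2 = 46.621 m/s
Tip speed ratio:
  TSR = v_tip / v_wind = 46.621 / 7.5 = 6.216

6.216


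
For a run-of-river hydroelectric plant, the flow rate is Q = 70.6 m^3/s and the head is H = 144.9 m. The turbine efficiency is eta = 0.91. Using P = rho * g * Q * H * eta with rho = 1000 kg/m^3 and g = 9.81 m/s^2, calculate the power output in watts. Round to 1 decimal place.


Apply the hydropower formula P = rho * g * Q * H * eta
rho * g = 1000 * 9.81 = 9810.0
P = 9810.0 * 70.6 * 144.9 * 0.91
P = 91323697.4 W

91323697.4


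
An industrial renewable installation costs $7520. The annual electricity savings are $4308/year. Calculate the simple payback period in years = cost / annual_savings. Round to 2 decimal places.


Simple payback period = initial cost / annual savings
Payback = 7520 / 4308
Payback = 1.75 years

1.75


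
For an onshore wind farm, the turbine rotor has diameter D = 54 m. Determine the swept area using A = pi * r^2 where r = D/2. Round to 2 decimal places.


Compute the rotor radius:
  r = D / 2 = 54 / 2 = 27.0 m
Calculate swept area:
  A = pi * r^2 = pi * 27.0^2
  A = 2290.22 m^2

2290.22


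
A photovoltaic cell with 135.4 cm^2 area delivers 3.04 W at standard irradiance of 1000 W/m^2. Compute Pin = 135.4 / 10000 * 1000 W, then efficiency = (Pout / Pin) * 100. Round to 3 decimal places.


First compute the input power:
  Pin = area_cm2 / 10000 * G = 135.4 / 10000 * 1000 = 13.54 W
Then compute efficiency:
  Efficiency = (Pout / Pin) * 100 = (3.04 / 13.54) * 100
  Efficiency = 22.452%

22.452


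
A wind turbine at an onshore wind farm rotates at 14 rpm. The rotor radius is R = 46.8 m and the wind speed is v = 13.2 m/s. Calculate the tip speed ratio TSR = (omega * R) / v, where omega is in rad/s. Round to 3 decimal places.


Convert rotational speed to rad/s:
  omega = 14 * 2 * pi / 60 = 1.4661 rad/s
Compute tip speed:
  v_tip = omega * R = 1.4661 * 46.8 = 68.612 m/s
Tip speed ratio:
  TSR = v_tip / v_wind = 68.612 / 13.2 = 5.198

5.198


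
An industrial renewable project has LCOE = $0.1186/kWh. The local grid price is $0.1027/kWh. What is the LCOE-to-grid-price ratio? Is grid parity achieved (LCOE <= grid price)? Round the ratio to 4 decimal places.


Compare LCOE to grid price:
  LCOE = $0.1186/kWh, Grid price = $0.1027/kWh
  Ratio = LCOE / grid_price = 0.1186 / 0.1027 = 1.1548
  Grid parity achieved (ratio <= 1)? no

1.1548


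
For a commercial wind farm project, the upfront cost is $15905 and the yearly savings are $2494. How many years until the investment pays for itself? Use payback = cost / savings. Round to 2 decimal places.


Simple payback period = initial cost / annual savings
Payback = 15905 / 2494
Payback = 6.38 years

6.38


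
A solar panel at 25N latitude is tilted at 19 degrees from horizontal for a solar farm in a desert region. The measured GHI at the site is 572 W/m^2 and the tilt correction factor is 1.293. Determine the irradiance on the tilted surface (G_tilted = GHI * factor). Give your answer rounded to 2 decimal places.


Identify the given values:
  GHI = 572 W/m^2, tilt correction factor = 1.293
Apply the formula G_tilted = GHI * factor:
  G_tilted = 572 * 1.293
  G_tilted = 739.60 W/m^2

739.60


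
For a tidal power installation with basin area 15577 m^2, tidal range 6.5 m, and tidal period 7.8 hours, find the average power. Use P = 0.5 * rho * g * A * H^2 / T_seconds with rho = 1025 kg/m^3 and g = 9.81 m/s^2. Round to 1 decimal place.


Convert period to seconds: T = 7.8 * 3600 = 28080.0 s
H^2 = 6.5^2 = 42.25
P = 0.5 * rho * g * A * H^2 / T
P = 0.5 * 1025 * 9.81 * 15577 * 42.25 / 28080.0
P = 117835.5 W

117835.5


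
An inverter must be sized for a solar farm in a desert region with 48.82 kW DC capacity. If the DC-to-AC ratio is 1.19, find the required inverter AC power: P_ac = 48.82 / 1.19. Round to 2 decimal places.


The inverter AC capacity is determined by the DC/AC ratio.
Given: P_dc = 48.82 kW, DC/AC ratio = 1.19
P_ac = P_dc / ratio = 48.82 / 1.19
P_ac = 41.03 kW

41.03


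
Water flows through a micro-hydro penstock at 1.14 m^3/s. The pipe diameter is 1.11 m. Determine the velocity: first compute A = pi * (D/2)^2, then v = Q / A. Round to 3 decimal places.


Compute pipe cross-sectional area:
  A = pi * (D/2)^2 = pi * (1.11/2)^2 = 0.9677 m^2
Calculate velocity:
  v = Q / A = 1.14 / 0.9677
  v = 1.178 m/s

1.178


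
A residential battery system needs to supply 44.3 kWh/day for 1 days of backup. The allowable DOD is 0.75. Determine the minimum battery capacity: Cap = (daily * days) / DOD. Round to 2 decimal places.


Total energy needed = daily * days = 44.3 * 1 = 44.3 kWh
Account for depth of discharge:
  Cap = total_energy / DOD = 44.3 / 0.75
  Cap = 59.07 kWh

59.07


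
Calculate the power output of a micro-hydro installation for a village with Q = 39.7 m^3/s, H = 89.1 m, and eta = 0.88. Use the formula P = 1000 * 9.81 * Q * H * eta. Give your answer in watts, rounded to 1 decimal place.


Apply the hydropower formula P = rho * g * Q * H * eta
rho * g = 1000 * 9.81 = 9810.0
P = 9810.0 * 39.7 * 89.1 * 0.88
P = 30536544.5 W

30536544.5


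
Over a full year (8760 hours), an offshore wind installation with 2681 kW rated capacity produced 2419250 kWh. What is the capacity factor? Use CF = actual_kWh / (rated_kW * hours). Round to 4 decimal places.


Capacity factor = actual output / maximum possible output
Maximum possible = rated * hours = 2681 * 8760 = 23485560 kWh
CF = 2419250 / 23485560
CF = 0.1030

0.1030


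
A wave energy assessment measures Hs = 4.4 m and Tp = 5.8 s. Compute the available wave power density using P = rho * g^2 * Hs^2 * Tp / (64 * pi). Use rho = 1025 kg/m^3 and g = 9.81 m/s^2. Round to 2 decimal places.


Apply wave power formula:
  g^2 = 9.81^2 = 96.2361
  Hs^2 = 4.4^2 = 19.36
  Numerator = rho * g^2 * Hs^2 * Tp = 1025 * 96.2361 * 19.36 * 5.8 = 11076313.18
  Denominator = 64 * pi = 201.0619
  P = 11076313.18 / 201.0619 = 55089.06 W/m

55089.06


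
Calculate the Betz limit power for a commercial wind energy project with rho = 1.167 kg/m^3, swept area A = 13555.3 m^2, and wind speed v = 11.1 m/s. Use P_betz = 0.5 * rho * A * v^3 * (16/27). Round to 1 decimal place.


The Betz coefficient Cp_max = 16/27 = 0.5926
v^3 = 11.1^3 = 1367.631
P_betz = 0.5 * rho * A * v^3 * Cp_max
P_betz = 0.5 * 1.167 * 13555.3 * 1367.631 * 0.5926
P_betz = 6410252.7 W

6410252.7


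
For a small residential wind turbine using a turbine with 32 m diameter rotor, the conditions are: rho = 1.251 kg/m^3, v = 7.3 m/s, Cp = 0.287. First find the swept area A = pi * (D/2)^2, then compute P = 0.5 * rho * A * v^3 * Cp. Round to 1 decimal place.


Step 1 -- Compute swept area:
  A = pi * (D/2)^2 = pi * (32/2)^2 = 804.25 m^2
Step 2 -- Apply wind power equation:
  P = 0.5 * rho * A * v^3 * Cp
  v^3 = 7.3^3 = 389.017
  P = 0.5 * 1.251 * 804.25 * 389.017 * 0.287
  P = 56165.2 W

56165.2


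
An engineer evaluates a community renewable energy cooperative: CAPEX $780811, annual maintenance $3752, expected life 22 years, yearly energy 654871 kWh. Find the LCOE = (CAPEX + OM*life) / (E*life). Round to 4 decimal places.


Total cost = CAPEX + OM * lifetime = 780811 + 3752 * 22 = 780811 + 82544 = 863355
Total generation = annual * lifetime = 654871 * 22 = 14407162 kWh
LCOE = 863355 / 14407162
LCOE = 0.0599 $/kWh

0.0599


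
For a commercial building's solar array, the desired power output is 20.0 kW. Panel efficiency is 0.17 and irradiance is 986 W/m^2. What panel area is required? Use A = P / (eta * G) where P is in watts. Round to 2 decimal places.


Convert target power to watts: P = 20.0 * 1000 = 20000.0 W
Compute denominator: eta * G = 0.17 * 986 = 167.62
Required area A = P / (eta * G) = 20000.0 / 167.62
A = 119.32 m^2

119.32


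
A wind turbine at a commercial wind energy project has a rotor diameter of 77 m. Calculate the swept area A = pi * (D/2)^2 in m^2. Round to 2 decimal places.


Compute the rotor radius:
  r = D / 2 = 77 / 2 = 38.5 m
Calculate swept area:
  A = pi * r^2 = pi * 38.5^2
  A = 4656.63 m^2

4656.63


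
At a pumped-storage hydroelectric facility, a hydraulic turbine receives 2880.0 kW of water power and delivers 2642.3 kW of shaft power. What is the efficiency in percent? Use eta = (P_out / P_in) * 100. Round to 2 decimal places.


Turbine efficiency = (output power / input power) * 100
eta = (2642.3 / 2880.0) * 100
eta = 91.75%

91.75


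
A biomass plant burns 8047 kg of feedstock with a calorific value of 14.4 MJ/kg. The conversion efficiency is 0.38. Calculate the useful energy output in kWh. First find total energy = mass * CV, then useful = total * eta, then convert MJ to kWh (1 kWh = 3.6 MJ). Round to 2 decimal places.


Total energy = mass * CV = 8047 * 14.4 = 115876.8 MJ
Useful energy = total * eta = 115876.8 * 0.38 = 44033.18 MJ
Convert to kWh: 44033.18 / 3.6
Useful energy = 12231.44 kWh

12231.44


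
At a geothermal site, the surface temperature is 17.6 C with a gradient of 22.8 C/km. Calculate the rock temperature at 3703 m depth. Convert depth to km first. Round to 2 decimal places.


Convert depth to km: 3703 / 1000 = 3.703 km
Temperature increase = gradient * depth_km = 22.8 * 3.703 = 84.43 C
Temperature at depth = T_surface + delta_T = 17.6 + 84.43
T = 102.03 C

102.03


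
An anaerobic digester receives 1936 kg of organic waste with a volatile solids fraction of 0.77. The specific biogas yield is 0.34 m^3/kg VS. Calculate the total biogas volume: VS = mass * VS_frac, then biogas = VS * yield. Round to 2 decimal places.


Compute volatile solids:
  VS = mass * VS_fraction = 1936 * 0.77 = 1490.72 kg
Calculate biogas volume:
  Biogas = VS * specific_yield = 1490.72 * 0.34
  Biogas = 506.84 m^3

506.84


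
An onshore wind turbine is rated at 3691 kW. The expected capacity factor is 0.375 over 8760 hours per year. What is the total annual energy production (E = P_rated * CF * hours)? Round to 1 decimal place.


Annual energy = rated_kW * capacity_factor * hours_per_year
Given: P_rated = 3691 kW, CF = 0.375, hours = 8760
E = 3691 * 0.375 * 8760
E = 12124935.0 kWh

12124935.0
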